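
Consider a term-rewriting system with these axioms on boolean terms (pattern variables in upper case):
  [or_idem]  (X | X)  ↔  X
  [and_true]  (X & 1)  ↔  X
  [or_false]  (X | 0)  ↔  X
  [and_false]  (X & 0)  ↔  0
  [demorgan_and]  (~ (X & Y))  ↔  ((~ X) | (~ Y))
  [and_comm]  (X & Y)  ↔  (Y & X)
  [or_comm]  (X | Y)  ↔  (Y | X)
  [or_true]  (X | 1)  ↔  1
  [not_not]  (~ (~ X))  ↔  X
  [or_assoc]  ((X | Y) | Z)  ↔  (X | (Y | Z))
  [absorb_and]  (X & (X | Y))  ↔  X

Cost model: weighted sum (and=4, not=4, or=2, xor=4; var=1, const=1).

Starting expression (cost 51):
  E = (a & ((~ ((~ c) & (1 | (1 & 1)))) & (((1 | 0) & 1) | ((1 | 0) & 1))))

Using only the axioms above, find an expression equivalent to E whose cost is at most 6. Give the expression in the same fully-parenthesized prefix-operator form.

1. [and_true →] (1 & 1)  →  1;  E = (a & ((~ ((~ c) & (1 | 1))) & (((1 | 0) & 1) | ((1 | 0) & 1))))
2. [or_true →] (1 | 1)  →  1;  E = (a & ((~ ((~ c) & 1)) & (((1 | 0) & 1) | ((1 | 0) & 1))))
3. [or_idem →] (((1 | 0) & 1) | ((1 | 0) & 1))  →  ((1 | 0) & 1);  E = (a & ((~ ((~ c) & 1)) & ((1 | 0) & 1)))
4. [and_true →] ((1 | 0) & 1)  →  (1 | 0);  E = (a & ((~ ((~ c) & 1)) & (1 | 0)))
5. [and_comm →] (a & ((~ ((~ c) & 1)) & (1 | 0)))  →  (((~ ((~ c) & 1)) & (1 | 0)) & a)
6. [or_false →] (1 | 0)  →  1;  E = (((~ ((~ c) & 1)) & 1) & a)
7. [and_true →] ((~ c) & 1)  →  (~ c);  E = (((~ (~ c)) & 1) & a)
8. [not_not →] (~ (~ c))  →  c;  E = ((c & 1) & a)
9. [and_true →] (c & 1)  →  c;  cost 6 ≤ 6, done

(c & a)   [cost 6]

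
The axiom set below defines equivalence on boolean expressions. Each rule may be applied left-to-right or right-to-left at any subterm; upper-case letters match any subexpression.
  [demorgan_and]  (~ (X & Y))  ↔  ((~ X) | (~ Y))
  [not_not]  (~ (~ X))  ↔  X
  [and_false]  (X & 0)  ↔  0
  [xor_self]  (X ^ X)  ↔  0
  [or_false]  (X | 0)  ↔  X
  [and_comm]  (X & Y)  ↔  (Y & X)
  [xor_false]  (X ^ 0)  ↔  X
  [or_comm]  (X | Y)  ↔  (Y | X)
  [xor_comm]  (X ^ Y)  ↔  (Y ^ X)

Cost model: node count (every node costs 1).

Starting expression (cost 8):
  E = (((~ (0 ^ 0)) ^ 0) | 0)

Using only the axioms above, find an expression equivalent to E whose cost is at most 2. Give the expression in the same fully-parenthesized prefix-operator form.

(~ 0)   [cost 2]

step 1: or_false (→) rewrites (((~ (0 ^ 0)) ^ 0) | 0) into ((~ (0 ^ 0)) ^ 0)
step 2: xor_false (→) rewrites ((~ (0 ^ 0)) ^ 0) into (~ (0 ^ 0))
step 3: xor_self (→) rewrites (0 ^ 0) into 0, reaching cost 2 (bound 2)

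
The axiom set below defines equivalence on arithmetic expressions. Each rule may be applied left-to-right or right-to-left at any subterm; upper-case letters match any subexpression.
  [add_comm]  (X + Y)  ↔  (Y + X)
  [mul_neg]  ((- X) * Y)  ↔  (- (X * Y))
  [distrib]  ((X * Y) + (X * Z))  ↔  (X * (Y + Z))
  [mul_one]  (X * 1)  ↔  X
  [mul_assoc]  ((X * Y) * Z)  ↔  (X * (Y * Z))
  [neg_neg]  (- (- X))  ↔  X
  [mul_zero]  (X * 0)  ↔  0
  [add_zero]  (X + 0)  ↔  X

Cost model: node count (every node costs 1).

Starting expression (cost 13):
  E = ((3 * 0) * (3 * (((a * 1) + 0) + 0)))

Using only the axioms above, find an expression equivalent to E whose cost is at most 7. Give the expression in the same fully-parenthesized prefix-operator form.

((3 * 0) * (3 * a))   [cost 7]

step 1: add_zero (→) rewrites ((a * 1) + 0) into (a * 1), now ((3 * 0) * (3 * ((a * 1) + 0)))
step 2: add_zero (→) rewrites ((a * 1) + 0) into (a * 1), now ((3 * 0) * (3 * (a * 1)))
step 3: mul_one (→) rewrites (a * 1) into a, reaching cost 7 (bound 7)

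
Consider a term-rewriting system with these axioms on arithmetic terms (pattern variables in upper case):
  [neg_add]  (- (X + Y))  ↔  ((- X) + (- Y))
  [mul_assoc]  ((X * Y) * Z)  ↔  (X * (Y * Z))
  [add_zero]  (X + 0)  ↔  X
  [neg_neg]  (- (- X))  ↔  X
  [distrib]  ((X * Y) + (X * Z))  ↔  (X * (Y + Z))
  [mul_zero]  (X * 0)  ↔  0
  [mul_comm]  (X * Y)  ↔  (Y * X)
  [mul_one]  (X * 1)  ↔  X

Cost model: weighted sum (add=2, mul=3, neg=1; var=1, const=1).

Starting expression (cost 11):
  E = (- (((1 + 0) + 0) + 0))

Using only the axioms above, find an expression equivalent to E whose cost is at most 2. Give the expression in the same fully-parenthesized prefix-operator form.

step 1: add_zero (→) rewrites (((1 + 0) + 0) + 0) into ((1 + 0) + 0), now (- ((1 + 0) + 0))
step 2: add_zero (→) rewrites ((1 + 0) + 0) into (1 + 0), now (- (1 + 0))
step 3: add_zero (→) rewrites (1 + 0) into 1, reaching cost 2 (bound 2)

(- 1)   [cost 2]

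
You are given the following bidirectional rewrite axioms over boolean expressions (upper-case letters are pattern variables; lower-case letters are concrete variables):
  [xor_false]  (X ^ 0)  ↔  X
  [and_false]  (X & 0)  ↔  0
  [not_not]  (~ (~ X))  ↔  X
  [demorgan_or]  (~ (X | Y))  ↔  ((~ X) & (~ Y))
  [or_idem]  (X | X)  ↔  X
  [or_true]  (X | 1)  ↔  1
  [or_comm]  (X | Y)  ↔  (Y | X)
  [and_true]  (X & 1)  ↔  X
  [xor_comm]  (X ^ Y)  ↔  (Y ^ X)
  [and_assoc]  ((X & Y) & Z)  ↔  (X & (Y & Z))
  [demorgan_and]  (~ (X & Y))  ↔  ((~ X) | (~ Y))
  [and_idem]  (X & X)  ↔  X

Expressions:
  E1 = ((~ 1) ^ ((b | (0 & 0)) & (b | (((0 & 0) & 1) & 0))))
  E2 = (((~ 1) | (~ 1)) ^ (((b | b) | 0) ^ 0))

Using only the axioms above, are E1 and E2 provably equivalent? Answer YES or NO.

YES

(1) ((0 & 0) & 1)  =[and_true →]=  (0 & 0)    ⊢ ((~ 1) ^ ((b | (0 & 0)) & (b | ((0 & 0) & 0))))
(2) (0 & 0)  =[and_false →]=  0    ⊢ ((~ 1) ^ ((b | (0 & 0)) & (b | (0 & 0))))
(3) ((b | (0 & 0)) & (b | (0 & 0)))  =[and_idem →]=  (b | (0 & 0))    ⊢ ((~ 1) ^ (b | (0 & 0)))
(4) (0 & 0)  =[and_idem →]=  0    ⊢ ((~ 1) ^ (b | 0))
(5) (b | 0)  =[xor_false ←]=  ((b | 0) ^ 0)    ⊢ ((~ 1) ^ ((b | 0) ^ 0))
(6) (~ 1)  =[or_idem ←]=  ((~ 1) | (~ 1))    ⊢ (((~ 1) | (~ 1)) ^ ((b | 0) ^ 0))
(7) b  =[or_idem ←]=  (b | b)    ⊢ E2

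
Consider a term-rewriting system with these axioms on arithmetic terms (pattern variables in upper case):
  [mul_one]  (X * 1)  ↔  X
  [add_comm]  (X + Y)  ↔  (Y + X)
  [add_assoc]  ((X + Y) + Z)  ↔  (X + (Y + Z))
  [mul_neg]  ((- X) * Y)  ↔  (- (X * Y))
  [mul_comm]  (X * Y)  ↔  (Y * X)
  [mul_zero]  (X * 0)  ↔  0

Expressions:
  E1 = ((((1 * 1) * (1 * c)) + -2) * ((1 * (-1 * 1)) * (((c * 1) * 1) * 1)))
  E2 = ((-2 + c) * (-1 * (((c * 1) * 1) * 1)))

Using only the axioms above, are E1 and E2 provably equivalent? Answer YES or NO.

step 1: mul_one (→) rewrites (c * 1) into c, now ((((1 * 1) * (1 * c)) + -2) * ((1 * (-1 * 1)) * ((c * 1) * 1)))
step 2: mul_comm (→) rewrites (1 * (-1 * 1)) into ((-1 * 1) * 1), now ((((1 * 1) * (1 * c)) + -2) * (((-1 * 1) * 1) * ((c * 1) * 1)))
step 3: mul_one (→) rewrites (-1 * 1) into -1, now ((((1 * 1) * (1 * c)) + -2) * ((-1 * 1) * ((c * 1) * 1)))
step 4: mul_comm (→) rewrites (1 * c) into (c * 1), now ((((1 * 1) * (c * 1)) + -2) * ((-1 * 1) * ((c * 1) * 1)))
step 5: mul_one (→) rewrites (c * 1) into c, now ((((1 * 1) * (c * 1)) + -2) * ((-1 * 1) * (c * 1)))
step 6: mul_comm (→) rewrites ((((1 * 1) * (c * 1)) + -2) * ((-1 * 1) * (c * 1))) into (((-1 * 1) * (c * 1)) * (((1 * 1) * (c * 1)) + -2))
step 7: mul_one (→) rewrites (1 * 1) into 1, now (((-1 * 1) * (c * 1)) * ((1 * (c * 1)) + -2))
step 8: mul_one (→) rewrites (c * 1) into c, now (((-1 * 1) * c) * ((1 * (c * 1)) + -2))
step 9: mul_one (→) rewrites (c * 1) into c, now (((-1 * 1) * c) * ((1 * c) + -2))
step 10: mul_comm (→) rewrites (1 * c) into (c * 1), now (((-1 * 1) * c) * ((c * 1) + -2))
step 11: mul_one (→) rewrites (c * 1) into c, now (((-1 * 1) * c) * (c + -2))
step 12: mul_one (→) rewrites (-1 * 1) into -1, now ((-1 * c) * (c + -2))
step 13: add_comm (→) rewrites (c + -2) into (-2 + c), now ((-1 * c) * (-2 + c))
step 14: mul_one (←) rewrites c into (c * 1), now ((-1 * (c * 1)) * (-2 + c))
step 15: mul_comm (→) rewrites ((-1 * (c * 1)) * (-2 + c)) into ((-2 + c) * (-1 * (c * 1)))
step 16: mul_one (←) rewrites (c * 1) into ((c * 1) * 1), now ((-2 + c) * (-1 * ((c * 1) * 1)))
step 17: mul_one (←) rewrites c into (c * 1), which is E2

YES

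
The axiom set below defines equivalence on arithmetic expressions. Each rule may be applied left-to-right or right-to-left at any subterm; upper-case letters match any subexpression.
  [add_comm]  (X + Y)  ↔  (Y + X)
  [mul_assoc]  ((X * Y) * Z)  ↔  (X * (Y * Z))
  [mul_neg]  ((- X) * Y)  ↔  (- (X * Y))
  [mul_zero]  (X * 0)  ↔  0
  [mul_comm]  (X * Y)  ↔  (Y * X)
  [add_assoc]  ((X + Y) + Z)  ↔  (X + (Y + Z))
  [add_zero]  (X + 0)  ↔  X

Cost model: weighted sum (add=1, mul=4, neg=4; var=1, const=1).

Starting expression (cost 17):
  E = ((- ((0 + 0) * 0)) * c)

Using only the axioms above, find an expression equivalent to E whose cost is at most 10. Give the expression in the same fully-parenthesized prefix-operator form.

1. [mul_neg →] ((- ((0 + 0) * 0)) * c)  →  (- (((0 + 0) * 0) * c))
2. [add_zero →] (0 + 0)  →  0;  E = (- ((0 * 0) * c))
3. [mul_zero →] (0 * 0)  →  0;  cost 10 ≤ 10, done

(- (0 * c))   [cost 10]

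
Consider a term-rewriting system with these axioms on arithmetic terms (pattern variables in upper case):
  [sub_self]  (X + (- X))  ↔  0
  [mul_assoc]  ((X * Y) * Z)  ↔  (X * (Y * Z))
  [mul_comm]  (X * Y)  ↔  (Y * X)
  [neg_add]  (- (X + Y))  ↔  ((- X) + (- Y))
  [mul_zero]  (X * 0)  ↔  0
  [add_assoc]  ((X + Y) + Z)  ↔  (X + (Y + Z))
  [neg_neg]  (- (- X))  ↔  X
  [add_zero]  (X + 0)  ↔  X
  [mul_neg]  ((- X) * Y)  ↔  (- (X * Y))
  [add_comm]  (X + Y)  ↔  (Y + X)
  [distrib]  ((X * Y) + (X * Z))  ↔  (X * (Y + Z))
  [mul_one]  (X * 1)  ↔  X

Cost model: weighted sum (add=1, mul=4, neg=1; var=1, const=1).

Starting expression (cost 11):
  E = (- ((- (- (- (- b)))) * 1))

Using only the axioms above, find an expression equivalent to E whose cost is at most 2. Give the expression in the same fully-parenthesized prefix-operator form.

(- b)   [cost 2]

(1) (- (- (- b)))  =[neg_neg →]=  (- b)    ⊢ (- ((- (- b)) * 1))
(2) (- (- b))  =[neg_neg →]=  b    ⊢ (- (b * 1))
(3) (b * 1)  =[mul_one →]=  b    ⊢ cost 2, within 2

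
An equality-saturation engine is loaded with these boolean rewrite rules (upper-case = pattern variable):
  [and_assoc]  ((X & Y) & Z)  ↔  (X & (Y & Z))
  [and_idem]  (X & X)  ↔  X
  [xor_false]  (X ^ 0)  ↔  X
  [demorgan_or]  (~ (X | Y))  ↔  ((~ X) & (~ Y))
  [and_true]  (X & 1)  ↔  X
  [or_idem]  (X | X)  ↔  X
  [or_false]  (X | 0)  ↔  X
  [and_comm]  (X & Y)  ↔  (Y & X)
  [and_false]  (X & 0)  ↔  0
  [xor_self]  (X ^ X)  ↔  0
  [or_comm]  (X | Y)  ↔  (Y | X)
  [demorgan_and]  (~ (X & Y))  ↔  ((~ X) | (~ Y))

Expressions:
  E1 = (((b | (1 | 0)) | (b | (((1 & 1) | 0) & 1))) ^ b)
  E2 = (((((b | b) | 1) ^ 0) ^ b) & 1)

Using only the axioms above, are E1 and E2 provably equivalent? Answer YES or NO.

step 1: and_true (→) rewrites (((1 & 1) | 0) & 1) into ((1 & 1) | 0), now (((b | (1 | 0)) | (b | ((1 & 1) | 0))) ^ b)
step 2: and_idem (→) rewrites (1 & 1) into 1, now (((b | (1 | 0)) | (b | (1 | 0))) ^ b)
step 3: or_idem (→) rewrites ((b | (1 | 0)) | (b | (1 | 0))) into (b | (1 | 0)), now ((b | (1 | 0)) ^ b)
step 4: or_false (→) rewrites (1 | 0) into 1, now ((b | 1) ^ b)
step 5: and_true (←) rewrites ((b | 1) ^ b) into (((b | 1) ^ b) & 1)
step 6: or_idem (←) rewrites b into (b | b), now ((((b | b) | 1) ^ b) & 1)
step 7: xor_false (←) rewrites ((b | b) | 1) into (((b | b) | 1) ^ 0), which is E2

YES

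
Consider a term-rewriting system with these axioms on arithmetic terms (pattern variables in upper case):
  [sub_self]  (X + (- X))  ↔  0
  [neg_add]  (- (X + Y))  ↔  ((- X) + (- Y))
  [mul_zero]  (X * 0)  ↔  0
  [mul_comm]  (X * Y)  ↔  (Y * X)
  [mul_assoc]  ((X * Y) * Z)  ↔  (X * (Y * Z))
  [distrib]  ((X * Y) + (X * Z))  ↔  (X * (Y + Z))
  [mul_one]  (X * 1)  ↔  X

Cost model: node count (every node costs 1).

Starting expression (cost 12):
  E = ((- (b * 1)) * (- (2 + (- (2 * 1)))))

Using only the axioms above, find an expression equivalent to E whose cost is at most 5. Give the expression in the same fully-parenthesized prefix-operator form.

step 1: mul_one (→) rewrites (2 * 1) into 2, now ((- (b * 1)) * (- (2 + (- 2))))
step 2: mul_one (→) rewrites (b * 1) into b, now ((- b) * (- (2 + (- 2))))
step 3: sub_self (→) rewrites (2 + (- 2)) into 0, reaching cost 5 (bound 5)

((- b) * (- 0))   [cost 5]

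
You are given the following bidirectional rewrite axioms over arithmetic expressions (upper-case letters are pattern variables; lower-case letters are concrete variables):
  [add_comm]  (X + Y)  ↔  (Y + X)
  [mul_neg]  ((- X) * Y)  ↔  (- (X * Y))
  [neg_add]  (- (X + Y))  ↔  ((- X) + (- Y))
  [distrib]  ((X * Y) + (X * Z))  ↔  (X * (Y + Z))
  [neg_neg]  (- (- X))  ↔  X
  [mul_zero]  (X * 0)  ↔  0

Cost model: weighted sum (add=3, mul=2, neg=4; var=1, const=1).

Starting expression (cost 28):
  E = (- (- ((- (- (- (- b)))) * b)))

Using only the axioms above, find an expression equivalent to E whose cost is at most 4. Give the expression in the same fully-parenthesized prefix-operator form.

(1) (- (- b))  =[neg_neg →]=  b    ⊢ (- (- ((- (- b)) * b)))
(2) (- (- b))  =[neg_neg →]=  b    ⊢ (- (- (b * b)))
(3) (- (- (b * b)))  =[neg_neg →]=  (b * b)    ⊢ cost 4, within 4

(b * b)   [cost 4]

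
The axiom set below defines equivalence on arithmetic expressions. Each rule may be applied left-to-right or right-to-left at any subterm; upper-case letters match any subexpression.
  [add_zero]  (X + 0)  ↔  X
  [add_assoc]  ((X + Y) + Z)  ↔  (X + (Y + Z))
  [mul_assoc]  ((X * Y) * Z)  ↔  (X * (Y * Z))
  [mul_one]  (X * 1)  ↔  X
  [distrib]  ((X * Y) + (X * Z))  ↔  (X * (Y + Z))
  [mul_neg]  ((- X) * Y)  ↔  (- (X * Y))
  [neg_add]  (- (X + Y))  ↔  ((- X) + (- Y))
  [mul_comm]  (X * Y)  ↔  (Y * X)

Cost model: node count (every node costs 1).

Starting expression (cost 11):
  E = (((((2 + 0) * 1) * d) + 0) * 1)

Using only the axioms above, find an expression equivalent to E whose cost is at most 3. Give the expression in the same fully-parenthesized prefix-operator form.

(2 * d)   [cost 3]

step 1: add_zero (→) rewrites (2 + 0) into 2, now ((((2 * 1) * d) + 0) * 1)
step 2: add_zero (→) rewrites (((2 * 1) * d) + 0) into ((2 * 1) * d), now (((2 * 1) * d) * 1)
step 3: mul_one (→) rewrites (2 * 1) into 2, now ((2 * d) * 1)
step 4: mul_one (→) rewrites ((2 * d) * 1) into (2 * d), reaching cost 3 (bound 3)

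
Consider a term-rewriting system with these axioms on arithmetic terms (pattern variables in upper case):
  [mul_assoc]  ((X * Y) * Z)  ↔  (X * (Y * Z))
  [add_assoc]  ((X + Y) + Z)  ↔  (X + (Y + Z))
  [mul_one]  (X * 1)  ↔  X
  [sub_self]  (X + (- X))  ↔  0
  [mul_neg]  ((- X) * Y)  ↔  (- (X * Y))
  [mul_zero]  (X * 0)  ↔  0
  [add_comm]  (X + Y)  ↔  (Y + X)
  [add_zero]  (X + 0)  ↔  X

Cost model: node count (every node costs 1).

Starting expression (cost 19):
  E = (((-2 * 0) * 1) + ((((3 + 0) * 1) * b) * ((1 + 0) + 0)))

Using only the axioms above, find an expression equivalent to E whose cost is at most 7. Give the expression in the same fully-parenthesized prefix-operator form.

1. [mul_one →] ((3 + 0) * 1)  →  (3 + 0);  E = (((-2 * 0) * 1) + (((3 + 0) * b) * ((1 + 0) + 0)))
2. [add_zero →] (1 + 0)  →  1;  E = (((-2 * 0) * 1) + (((3 + 0) * b) * (1 + 0)))
3. [mul_one →] ((-2 * 0) * 1)  →  (-2 * 0);  E = ((-2 * 0) + (((3 + 0) * b) * (1 + 0)))
4. [add_zero →] (3 + 0)  →  3;  E = ((-2 * 0) + ((3 * b) * (1 + 0)))
5. [add_zero →] (1 + 0)  →  1;  E = ((-2 * 0) + ((3 * b) * 1))
6. [mul_one →] ((3 * b) * 1)  →  (3 * b);  cost 7 ≤ 7, done

((-2 * 0) + (3 * b))   [cost 7]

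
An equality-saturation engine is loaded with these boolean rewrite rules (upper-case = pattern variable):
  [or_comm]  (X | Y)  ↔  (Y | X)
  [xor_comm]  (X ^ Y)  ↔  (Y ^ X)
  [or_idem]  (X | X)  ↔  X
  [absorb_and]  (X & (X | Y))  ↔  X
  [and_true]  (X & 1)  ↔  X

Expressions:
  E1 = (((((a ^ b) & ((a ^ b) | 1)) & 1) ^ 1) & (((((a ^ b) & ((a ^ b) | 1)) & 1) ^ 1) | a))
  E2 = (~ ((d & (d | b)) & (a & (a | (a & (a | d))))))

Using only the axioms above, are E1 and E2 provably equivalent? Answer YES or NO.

All listed rules preserve value, hence provable equivalence implies equal values everywhere; look for a separating assignment.
a=0, b=1, d=0 gives E1 ↦ 0, E2 ↦ 1; values differ ⇒ not provably equivalent.

NO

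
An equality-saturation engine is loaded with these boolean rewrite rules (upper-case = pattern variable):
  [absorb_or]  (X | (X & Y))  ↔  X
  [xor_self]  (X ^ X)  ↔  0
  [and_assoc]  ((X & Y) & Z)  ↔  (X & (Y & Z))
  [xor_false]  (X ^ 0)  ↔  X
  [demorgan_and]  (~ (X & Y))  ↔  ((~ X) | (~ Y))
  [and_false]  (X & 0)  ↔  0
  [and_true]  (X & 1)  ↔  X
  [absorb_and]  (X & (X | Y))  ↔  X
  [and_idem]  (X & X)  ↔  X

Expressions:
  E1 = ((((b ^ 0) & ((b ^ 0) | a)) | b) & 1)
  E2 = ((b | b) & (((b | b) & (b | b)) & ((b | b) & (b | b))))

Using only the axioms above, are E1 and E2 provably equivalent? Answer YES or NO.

YES

(1) ((((b ^ 0) & ((b ^ 0) | a)) | b) & 1)  =[and_true →]=  (((b ^ 0) & ((b ^ 0) | a)) | b)
(2) ((b ^ 0) & ((b ^ 0) | a))  =[absorb_and →]=  (b ^ 0)    ⊢ ((b ^ 0) | b)
(3) (b ^ 0)  =[xor_false →]=  b    ⊢ (b | b)
(4) (b | b)  =[and_idem ←]=  ((b | b) & (b | b))
(5) (b | b)  =[and_idem ←]=  ((b | b) & (b | b))    ⊢ ((b | b) & ((b | b) & (b | b)))
(6) ((b | b) & (b | b))  =[and_idem ←]=  (((b | b) & (b | b)) & ((b | b) & (b | b)))    ⊢ E2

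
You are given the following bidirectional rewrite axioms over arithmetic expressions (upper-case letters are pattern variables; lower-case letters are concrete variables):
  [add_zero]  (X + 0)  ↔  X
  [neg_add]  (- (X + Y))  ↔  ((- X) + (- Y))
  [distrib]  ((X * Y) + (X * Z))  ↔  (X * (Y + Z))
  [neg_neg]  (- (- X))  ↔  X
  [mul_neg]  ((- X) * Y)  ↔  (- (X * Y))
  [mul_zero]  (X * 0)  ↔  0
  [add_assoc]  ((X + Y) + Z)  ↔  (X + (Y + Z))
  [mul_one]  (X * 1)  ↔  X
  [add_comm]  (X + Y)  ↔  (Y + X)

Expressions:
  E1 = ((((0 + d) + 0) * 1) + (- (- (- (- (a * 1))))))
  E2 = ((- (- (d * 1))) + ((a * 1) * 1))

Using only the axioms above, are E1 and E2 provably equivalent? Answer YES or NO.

1. [neg_neg →] (- (- (- (a * 1))))  →  (- (a * 1));  E1 = ((((0 + d) + 0) * 1) + (- (- (a * 1))))
2. [mul_one →] (((0 + d) + 0) * 1)  →  ((0 + d) + 0);  E1 = (((0 + d) + 0) + (- (- (a * 1))))
3. [add_comm →] (0 + d)  →  (d + 0);  E1 = (((d + 0) + 0) + (- (- (a * 1))))
4. [neg_neg →] (- (- (a * 1)))  →  (a * 1);  E1 = (((d + 0) + 0) + (a * 1))
5. [add_zero →] ((d + 0) + 0)  →  (d + 0);  E1 = ((d + 0) + (a * 1))
6. [mul_one →] (a * 1)  →  a;  E1 = ((d + 0) + a)
7. [add_zero →] (d + 0)  →  d;  E1 = (d + a)
8. [mul_one ←] a  →  (a * 1);  E1 = (d + (a * 1))
9. [neg_neg ←] d  →  (- (- d));  E1 = ((- (- d)) + (a * 1))
10. [mul_one ←] a  →  (a * 1);  E1 = ((- (- d)) + ((a * 1) * 1))
11. [mul_one ←] d  →  (d * 1);  this is E2

YES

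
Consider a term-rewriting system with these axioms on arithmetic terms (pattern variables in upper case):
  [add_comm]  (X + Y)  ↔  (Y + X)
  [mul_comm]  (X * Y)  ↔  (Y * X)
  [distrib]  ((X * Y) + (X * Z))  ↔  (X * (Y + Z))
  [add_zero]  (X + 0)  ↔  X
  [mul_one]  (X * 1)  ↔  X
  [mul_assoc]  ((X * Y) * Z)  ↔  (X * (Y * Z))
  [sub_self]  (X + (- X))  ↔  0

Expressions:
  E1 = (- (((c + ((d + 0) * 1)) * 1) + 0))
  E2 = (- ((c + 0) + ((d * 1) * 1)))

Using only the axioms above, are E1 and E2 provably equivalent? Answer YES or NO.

1. [add_zero →] (((c + ((d + 0) * 1)) * 1) + 0)  →  ((c + ((d + 0) * 1)) * 1);  E1 = (- ((c + ((d + 0) * 1)) * 1))
2. [mul_one →] ((c + ((d + 0) * 1)) * 1)  →  (c + ((d + 0) * 1));  E1 = (- (c + ((d + 0) * 1)))
3. [add_zero →] (d + 0)  →  d;  E1 = (- (c + (d * 1)))
4. [mul_one →] (d * 1)  →  d;  E1 = (- (c + d))
5. [add_zero ←] c  →  (c + 0);  E1 = (- ((c + 0) + d))
6. [mul_one ←] d  →  (d * 1);  E1 = (- ((c + 0) + (d * 1)))
7. [mul_one ←] d  →  (d * 1);  this is E2

YES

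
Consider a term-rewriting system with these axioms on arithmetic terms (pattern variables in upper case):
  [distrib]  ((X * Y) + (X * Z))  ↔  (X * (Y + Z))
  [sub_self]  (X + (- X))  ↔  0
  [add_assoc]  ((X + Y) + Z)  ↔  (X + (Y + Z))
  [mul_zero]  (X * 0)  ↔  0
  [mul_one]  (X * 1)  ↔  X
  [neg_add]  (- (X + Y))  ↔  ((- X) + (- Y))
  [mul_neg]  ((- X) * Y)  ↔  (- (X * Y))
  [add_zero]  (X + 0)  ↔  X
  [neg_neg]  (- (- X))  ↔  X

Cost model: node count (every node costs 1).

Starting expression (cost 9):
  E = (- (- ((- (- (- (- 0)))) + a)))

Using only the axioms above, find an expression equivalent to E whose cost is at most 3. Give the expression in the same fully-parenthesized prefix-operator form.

1. [neg_neg →] (- (- (- (- 0))))  →  (- (- 0));  E = (- (- ((- (- 0)) + a)))
2. [neg_neg →] (- (- ((- (- 0)) + a)))  →  ((- (- 0)) + a)
3. [neg_neg →] (- (- 0))  →  0;  cost 3 ≤ 3, done

(0 + a)   [cost 3]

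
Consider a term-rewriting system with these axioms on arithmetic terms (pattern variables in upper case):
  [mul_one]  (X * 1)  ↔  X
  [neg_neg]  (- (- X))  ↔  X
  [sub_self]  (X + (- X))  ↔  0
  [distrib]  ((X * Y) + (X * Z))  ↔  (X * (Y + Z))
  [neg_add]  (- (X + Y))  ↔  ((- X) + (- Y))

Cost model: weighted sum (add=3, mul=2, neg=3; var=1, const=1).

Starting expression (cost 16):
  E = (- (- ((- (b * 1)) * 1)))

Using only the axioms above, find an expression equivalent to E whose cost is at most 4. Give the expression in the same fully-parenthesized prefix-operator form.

(- b)   [cost 4]

(1) (b * 1)  =[mul_one →]=  b    ⊢ (- (- ((- b) * 1)))
(2) (- (- ((- b) * 1)))  =[neg_neg →]=  ((- b) * 1)
(3) ((- b) * 1)  =[mul_one →]=  (- b)    ⊢ cost 4, within 4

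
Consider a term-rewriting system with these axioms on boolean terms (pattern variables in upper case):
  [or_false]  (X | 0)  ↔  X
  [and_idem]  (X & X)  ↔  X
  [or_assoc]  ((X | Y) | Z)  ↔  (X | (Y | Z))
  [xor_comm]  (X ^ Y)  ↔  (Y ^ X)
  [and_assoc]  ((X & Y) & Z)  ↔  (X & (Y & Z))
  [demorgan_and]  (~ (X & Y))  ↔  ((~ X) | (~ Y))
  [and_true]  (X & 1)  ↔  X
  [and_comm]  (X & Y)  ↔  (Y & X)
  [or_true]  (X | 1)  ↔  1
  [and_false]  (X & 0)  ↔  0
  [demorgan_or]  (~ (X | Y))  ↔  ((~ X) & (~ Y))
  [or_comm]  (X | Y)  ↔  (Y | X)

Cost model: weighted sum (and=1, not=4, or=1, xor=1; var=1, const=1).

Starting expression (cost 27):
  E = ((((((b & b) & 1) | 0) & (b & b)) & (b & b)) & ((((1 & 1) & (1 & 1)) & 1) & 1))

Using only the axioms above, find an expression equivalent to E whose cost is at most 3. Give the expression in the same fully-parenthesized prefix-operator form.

(b & b)   [cost 3]

(1) ((b & b) & 1)  =[and_true →]=  (b & b)    ⊢ (((((b & b) | 0) & (b & b)) & (b & b)) & ((((1 & 1) & (1 & 1)) & 1) & 1))
(2) (((1 & 1) & (1 & 1)) & 1)  =[and_true →]=  ((1 & 1) & (1 & 1))    ⊢ (((((b & b) | 0) & (b & b)) & (b & b)) & (((1 & 1) & (1 & 1)) & 1))
(3) ((1 & 1) & (1 & 1))  =[and_idem →]=  (1 & 1)    ⊢ (((((b & b) | 0) & (b & b)) & (b & b)) & ((1 & 1) & 1))
(4) ((1 & 1) & 1)  =[and_true →]=  (1 & 1)    ⊢ (((((b & b) | 0) & (b & b)) & (b & b)) & (1 & 1))
(5) (b & b)  =[and_idem →]=  b    ⊢ (((((b & b) | 0) & (b & b)) & b) & (1 & 1))
(6) (((((b & b) | 0) & (b & b)) & b) & (1 & 1))  =[and_assoc →]=  ((((b & b) | 0) & (b & b)) & (b & (1 & 1)))
(7) ((b & b) | 0)  =[or_false →]=  (b & b)    ⊢ (((b & b) & (b & b)) & (b & (1 & 1)))
(8) ((b & b) & (b & b))  =[and_idem →]=  (b & b)    ⊢ ((b & b) & (b & (1 & 1)))
(9) (b & b)  =[and_idem →]=  b    ⊢ (b & (b & (1 & 1)))
(10) (1 & 1)  =[and_idem →]=  1    ⊢ (b & (b & 1))
(11) (b & 1)  =[and_true →]=  b    ⊢ cost 3, within 3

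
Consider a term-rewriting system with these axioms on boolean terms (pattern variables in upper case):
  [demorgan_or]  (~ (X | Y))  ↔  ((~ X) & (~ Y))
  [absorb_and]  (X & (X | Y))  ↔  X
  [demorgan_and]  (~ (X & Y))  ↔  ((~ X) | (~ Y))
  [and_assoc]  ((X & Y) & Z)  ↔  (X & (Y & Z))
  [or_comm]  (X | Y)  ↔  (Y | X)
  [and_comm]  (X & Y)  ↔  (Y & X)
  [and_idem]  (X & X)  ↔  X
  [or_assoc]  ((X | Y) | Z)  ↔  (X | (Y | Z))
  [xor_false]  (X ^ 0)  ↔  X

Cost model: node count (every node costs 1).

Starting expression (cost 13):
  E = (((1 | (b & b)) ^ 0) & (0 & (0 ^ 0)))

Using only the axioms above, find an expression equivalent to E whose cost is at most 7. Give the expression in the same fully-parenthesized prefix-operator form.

(1) (0 ^ 0)  =[xor_false →]=  0    ⊢ (((1 | (b & b)) ^ 0) & (0 & 0))
(2) (b & b)  =[and_idem →]=  b    ⊢ (((1 | b) ^ 0) & (0 & 0))
(3) ((1 | b) ^ 0)  =[xor_false →]=  (1 | b)    ⊢ cost 7, within 7

((1 | b) & (0 & 0))   [cost 7]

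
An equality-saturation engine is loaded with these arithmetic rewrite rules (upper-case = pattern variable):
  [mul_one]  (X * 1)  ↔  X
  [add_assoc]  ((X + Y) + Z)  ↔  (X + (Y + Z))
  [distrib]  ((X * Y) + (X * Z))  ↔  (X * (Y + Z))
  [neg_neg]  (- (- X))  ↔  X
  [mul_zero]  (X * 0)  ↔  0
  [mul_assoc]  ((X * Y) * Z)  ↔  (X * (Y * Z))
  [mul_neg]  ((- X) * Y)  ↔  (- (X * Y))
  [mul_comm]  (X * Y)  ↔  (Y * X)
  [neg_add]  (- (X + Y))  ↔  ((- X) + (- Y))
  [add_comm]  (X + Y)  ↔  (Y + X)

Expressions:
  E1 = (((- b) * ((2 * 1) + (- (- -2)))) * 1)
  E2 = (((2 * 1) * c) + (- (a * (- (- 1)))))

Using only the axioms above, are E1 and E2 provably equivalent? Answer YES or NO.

The axioms are sound identities: if E1 ↔* E2 then E1 and E2 evaluate identically under any assignment.
Under a=0, b=0, c=1: E1 evaluates to 0, E2 to 2. Distinct ⇒ no rewrite sequence connects them.

NO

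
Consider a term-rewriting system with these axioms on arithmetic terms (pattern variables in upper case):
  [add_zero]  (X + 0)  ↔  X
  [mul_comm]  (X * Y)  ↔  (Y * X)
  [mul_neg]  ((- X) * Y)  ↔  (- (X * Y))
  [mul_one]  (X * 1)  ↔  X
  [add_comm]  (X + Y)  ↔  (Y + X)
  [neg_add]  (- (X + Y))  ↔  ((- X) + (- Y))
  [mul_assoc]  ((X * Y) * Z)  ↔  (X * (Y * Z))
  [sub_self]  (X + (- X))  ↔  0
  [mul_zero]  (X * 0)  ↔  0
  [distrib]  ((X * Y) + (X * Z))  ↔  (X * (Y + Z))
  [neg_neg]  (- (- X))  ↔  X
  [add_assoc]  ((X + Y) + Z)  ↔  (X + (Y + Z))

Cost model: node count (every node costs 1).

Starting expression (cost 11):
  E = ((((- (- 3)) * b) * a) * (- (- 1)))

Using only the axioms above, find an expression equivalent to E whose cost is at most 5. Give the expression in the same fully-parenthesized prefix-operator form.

(1) (- (- 1))  =[neg_neg →]=  1    ⊢ ((((- (- 3)) * b) * a) * 1)
(2) ((((- (- 3)) * b) * a) * 1)  =[mul_one →]=  (((- (- 3)) * b) * a)
(3) (- (- 3))  =[neg_neg →]=  3    ⊢ cost 5, within 5

((3 * b) * a)   [cost 5]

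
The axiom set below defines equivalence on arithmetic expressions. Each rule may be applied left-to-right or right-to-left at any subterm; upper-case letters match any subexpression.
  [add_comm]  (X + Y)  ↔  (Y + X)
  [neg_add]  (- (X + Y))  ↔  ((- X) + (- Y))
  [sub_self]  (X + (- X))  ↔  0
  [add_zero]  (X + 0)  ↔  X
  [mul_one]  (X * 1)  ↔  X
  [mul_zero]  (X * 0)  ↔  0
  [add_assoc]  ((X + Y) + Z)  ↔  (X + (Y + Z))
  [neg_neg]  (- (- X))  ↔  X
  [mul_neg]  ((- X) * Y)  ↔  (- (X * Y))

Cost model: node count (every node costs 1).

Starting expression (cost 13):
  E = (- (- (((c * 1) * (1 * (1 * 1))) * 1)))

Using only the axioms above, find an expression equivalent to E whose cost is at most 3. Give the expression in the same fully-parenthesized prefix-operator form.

(- (- c))   [cost 3]

step 1: mul_one (→) rewrites (1 * 1) into 1, now (- (- (((c * 1) * (1 * 1)) * 1)))
step 2: mul_one (→) rewrites (1 * 1) into 1, now (- (- (((c * 1) * 1) * 1)))
step 3: mul_one (→) rewrites (c * 1) into c, now (- (- ((c * 1) * 1)))
step 4: mul_one (→) rewrites ((c * 1) * 1) into (c * 1), now (- (- (c * 1)))
step 5: mul_one (→) rewrites (c * 1) into c, reaching cost 3 (bound 3)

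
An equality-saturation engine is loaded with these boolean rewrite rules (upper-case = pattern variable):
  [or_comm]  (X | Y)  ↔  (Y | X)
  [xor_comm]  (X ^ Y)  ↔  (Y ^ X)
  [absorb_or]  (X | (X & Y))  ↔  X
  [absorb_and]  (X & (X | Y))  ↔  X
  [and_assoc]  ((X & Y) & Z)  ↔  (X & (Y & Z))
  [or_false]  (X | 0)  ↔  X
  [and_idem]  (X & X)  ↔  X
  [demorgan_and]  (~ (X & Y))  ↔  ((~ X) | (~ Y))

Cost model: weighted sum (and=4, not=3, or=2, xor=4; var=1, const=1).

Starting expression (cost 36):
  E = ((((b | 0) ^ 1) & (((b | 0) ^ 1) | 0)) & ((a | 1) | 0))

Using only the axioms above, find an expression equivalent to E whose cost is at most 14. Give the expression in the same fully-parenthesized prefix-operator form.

((b ^ 1) & (a | 1))   [cost 14]

1. [absorb_and →] (((b | 0) ^ 1) & (((b | 0) ^ 1) | 0))  →  ((b | 0) ^ 1);  E = (((b | 0) ^ 1) & ((a | 1) | 0))
2. [or_false →] ((a | 1) | 0)  →  (a | 1);  E = (((b | 0) ^ 1) & (a | 1))
3. [or_false →] (b | 0)  →  b;  cost 14 ≤ 14, done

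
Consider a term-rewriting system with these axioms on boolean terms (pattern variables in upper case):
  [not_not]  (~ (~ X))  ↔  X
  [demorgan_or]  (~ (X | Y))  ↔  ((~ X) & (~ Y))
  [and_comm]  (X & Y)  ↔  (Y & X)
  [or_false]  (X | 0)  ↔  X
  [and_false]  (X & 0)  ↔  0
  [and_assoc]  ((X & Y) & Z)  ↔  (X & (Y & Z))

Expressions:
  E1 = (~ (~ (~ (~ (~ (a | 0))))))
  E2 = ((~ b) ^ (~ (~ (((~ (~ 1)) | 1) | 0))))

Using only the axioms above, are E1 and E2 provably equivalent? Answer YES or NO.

The axioms are sound identities: if E1 ↔* E2 then E1 and E2 evaluate identically under any assignment.
Under a=0, b=0: E1 evaluates to 1, E2 to 0. Distinct ⇒ no rewrite sequence connects them.

NO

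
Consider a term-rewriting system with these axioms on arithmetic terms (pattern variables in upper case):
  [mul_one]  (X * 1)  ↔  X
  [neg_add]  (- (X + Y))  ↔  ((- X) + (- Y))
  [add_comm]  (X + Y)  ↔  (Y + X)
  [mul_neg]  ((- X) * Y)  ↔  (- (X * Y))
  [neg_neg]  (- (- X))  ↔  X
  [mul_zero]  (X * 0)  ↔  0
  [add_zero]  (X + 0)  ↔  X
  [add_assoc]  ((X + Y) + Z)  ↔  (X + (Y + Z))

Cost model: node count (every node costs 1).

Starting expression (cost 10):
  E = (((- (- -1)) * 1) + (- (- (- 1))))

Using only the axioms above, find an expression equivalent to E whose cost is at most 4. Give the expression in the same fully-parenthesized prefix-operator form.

(-1 + (- 1))   [cost 4]

(1) ((- (- -1)) * 1)  =[mul_one →]=  (- (- -1))    ⊢ ((- (- -1)) + (- (- (- 1))))
(2) (- (- (- 1)))  =[neg_neg →]=  (- 1)    ⊢ ((- (- -1)) + (- 1))
(3) (- (- -1))  =[neg_neg →]=  -1    ⊢ cost 4, within 4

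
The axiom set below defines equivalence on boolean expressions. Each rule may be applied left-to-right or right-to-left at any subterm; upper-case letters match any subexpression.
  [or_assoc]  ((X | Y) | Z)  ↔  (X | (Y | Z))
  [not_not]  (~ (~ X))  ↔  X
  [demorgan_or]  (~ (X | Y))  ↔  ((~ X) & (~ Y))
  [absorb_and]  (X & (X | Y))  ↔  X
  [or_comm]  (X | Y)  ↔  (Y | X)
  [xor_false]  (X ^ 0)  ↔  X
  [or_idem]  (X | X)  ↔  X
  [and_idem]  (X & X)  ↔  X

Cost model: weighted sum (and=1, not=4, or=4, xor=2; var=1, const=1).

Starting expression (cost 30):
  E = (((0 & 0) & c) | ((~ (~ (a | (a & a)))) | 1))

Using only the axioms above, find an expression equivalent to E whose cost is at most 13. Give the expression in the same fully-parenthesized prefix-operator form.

((0 & c) | (a | 1))   [cost 13]

(1) (~ (~ (a | (a & a))))  =[not_not →]=  (a | (a & a))    ⊢ (((0 & 0) & c) | ((a | (a & a)) | 1))
(2) (0 & 0)  =[and_idem →]=  0    ⊢ ((0 & c) | ((a | (a & a)) | 1))
(3) (a & a)  =[and_idem →]=  a    ⊢ ((0 & c) | ((a | a) | 1))
(4) (a | a)  =[or_idem →]=  a    ⊢ cost 13, within 13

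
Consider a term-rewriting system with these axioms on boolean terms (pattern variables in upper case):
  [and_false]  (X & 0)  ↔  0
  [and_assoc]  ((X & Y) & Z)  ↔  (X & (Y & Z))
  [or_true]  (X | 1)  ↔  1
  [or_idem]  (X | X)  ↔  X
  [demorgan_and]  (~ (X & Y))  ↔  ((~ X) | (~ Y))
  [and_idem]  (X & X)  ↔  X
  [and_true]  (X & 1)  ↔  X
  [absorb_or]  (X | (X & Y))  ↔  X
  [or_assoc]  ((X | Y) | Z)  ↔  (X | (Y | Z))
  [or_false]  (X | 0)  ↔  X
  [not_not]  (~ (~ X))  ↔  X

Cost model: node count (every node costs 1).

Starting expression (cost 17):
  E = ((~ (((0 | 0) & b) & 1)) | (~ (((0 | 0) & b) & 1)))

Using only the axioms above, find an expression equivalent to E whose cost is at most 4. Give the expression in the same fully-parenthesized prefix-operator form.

(1) ((~ (((0 | 0) & b) & 1)) | (~ (((0 | 0) & b) & 1)))  =[or_idem →]=  (~ (((0 | 0) & b) & 1))
(2) (0 | 0)  =[or_idem →]=  0    ⊢ (~ ((0 & b) & 1))
(3) ((0 & b) & 1)  =[and_true →]=  (0 & b)    ⊢ cost 4, within 4

(~ (0 & b))   [cost 4]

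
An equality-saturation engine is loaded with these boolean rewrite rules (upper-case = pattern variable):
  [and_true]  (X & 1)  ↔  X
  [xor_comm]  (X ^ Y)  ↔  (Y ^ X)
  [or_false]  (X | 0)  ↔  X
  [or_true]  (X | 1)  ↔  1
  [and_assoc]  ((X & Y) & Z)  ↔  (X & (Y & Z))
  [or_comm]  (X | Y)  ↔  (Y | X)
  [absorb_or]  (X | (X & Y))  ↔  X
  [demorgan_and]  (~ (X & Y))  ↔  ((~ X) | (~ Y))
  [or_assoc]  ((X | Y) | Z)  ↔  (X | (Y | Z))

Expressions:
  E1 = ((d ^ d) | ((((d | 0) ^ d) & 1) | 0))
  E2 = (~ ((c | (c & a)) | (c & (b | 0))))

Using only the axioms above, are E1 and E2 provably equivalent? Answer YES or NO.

NO

Every axiom is a valid identity, so a rewrite proof would force E1 and E2 to agree under every assignment.
At a=0, b=0, c=0, d=0: E1 = 0 but E2 = 1; they differ, so no derivation exists.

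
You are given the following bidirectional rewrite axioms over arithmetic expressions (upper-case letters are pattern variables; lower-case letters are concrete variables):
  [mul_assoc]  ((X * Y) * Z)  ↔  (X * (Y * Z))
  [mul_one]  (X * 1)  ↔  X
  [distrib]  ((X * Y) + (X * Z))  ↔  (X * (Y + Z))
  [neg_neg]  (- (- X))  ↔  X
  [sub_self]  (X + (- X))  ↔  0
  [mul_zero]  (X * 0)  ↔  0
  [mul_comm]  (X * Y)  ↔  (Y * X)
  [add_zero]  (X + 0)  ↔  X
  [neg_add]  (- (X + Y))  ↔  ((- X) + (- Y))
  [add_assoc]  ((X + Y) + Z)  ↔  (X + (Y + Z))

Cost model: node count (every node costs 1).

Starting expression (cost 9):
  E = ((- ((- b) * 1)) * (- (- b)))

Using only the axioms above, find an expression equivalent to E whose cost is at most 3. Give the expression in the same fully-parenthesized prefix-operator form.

(1) (- (- b))  =[neg_neg →]=  b    ⊢ ((- ((- b) * 1)) * b)
(2) ((- b) * 1)  =[mul_one →]=  (- b)    ⊢ ((- (- b)) * b)
(3) (- (- b))  =[neg_neg →]=  b    ⊢ cost 3, within 3

(b * b)   [cost 3]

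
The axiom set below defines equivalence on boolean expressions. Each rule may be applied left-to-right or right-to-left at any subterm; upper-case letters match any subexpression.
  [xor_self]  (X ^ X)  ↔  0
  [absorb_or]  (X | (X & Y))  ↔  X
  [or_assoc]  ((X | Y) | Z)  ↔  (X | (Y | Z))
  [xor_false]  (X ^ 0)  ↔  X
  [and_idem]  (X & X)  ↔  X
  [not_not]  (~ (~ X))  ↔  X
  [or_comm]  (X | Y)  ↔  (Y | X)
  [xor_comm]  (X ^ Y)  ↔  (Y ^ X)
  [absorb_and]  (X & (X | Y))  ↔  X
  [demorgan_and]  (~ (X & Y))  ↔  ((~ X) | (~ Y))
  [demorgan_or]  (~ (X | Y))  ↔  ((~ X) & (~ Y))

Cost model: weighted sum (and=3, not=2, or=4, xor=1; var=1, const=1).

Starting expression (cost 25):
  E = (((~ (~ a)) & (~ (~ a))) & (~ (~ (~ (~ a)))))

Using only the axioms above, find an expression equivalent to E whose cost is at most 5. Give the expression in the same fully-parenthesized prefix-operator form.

1. [not_not →] (~ (~ a))  →  a;  E = (((~ (~ a)) & (~ (~ a))) & (~ (~ a)))
2. [and_idem →] ((~ (~ a)) & (~ (~ a)))  →  (~ (~ a));  E = ((~ (~ a)) & (~ (~ a)))
3. [and_idem →] ((~ (~ a)) & (~ (~ a)))  →  (~ (~ a));  cost 5 ≤ 5, done

(~ (~ a))   [cost 5]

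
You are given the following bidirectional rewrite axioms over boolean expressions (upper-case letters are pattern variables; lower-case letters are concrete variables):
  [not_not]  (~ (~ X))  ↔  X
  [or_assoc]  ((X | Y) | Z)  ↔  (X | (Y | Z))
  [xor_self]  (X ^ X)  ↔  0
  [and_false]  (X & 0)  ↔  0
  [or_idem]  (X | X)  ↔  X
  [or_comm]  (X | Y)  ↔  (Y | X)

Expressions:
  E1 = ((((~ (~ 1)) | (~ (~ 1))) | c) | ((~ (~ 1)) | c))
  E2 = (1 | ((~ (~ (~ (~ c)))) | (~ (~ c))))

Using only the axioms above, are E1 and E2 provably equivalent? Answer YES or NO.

YES

1. [or_idem →] ((~ (~ 1)) | (~ (~ 1)))  →  (~ (~ 1));  E1 = (((~ (~ 1)) | c) | ((~ (~ 1)) | c))
2. [or_idem →] (((~ (~ 1)) | c) | ((~ (~ 1)) | c))  →  ((~ (~ 1)) | c)
3. [not_not →] (~ (~ 1))  →  1;  E1 = (1 | c)
4. [or_idem ←] c  →  (c | c);  E1 = (1 | (c | c))
5. [not_not ←] c  →  (~ (~ c));  E1 = (1 | (c | (~ (~ c))))
6. [not_not ←] c  →  (~ (~ c));  E1 = (1 | ((~ (~ c)) | (~ (~ c))))
7. [not_not ←] (~ (~ c))  →  (~ (~ (~ (~ c))));  this is E2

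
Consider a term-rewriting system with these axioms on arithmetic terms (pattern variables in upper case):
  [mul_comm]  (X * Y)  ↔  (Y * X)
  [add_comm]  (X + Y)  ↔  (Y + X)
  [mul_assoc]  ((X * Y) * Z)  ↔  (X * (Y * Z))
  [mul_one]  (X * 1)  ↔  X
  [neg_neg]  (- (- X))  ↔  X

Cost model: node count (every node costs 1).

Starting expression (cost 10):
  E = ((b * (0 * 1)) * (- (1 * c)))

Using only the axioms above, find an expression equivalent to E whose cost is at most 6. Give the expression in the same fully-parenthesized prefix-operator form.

step 1: mul_comm (→) rewrites (1 * c) into (c * 1), now ((b * (0 * 1)) * (- (c * 1)))
step 2: mul_one (→) rewrites (c * 1) into c, now ((b * (0 * 1)) * (- c))
step 3: mul_one (→) rewrites (0 * 1) into 0, reaching cost 6 (bound 6)

((b * 0) * (- c))   [cost 6]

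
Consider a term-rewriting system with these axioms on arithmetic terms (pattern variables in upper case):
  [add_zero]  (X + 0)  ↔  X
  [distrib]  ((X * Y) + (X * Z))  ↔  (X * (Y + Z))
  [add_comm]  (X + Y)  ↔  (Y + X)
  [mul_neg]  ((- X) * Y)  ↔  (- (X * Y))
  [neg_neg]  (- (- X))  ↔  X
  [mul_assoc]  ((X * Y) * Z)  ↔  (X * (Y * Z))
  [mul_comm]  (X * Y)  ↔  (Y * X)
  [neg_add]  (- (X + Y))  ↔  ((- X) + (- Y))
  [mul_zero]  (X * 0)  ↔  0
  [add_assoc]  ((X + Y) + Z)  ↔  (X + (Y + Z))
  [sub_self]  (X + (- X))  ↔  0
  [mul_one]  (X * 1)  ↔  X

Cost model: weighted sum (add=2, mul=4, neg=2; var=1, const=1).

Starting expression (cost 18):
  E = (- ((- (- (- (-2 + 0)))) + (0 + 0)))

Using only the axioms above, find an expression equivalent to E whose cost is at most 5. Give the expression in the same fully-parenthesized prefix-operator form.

(1) (-2 + 0)  =[add_zero →]=  -2    ⊢ (- ((- (- (- -2))) + (0 + 0)))
(2) (- (- (- -2)))  =[neg_neg →]=  (- -2)    ⊢ (- ((- -2) + (0 + 0)))
(3) (0 + 0)  =[add_zero →]=  0    ⊢ (- ((- -2) + 0))
(4) ((- -2) + 0)  =[add_zero →]=  (- -2)    ⊢ cost 5, within 5

(- (- -2))   [cost 5]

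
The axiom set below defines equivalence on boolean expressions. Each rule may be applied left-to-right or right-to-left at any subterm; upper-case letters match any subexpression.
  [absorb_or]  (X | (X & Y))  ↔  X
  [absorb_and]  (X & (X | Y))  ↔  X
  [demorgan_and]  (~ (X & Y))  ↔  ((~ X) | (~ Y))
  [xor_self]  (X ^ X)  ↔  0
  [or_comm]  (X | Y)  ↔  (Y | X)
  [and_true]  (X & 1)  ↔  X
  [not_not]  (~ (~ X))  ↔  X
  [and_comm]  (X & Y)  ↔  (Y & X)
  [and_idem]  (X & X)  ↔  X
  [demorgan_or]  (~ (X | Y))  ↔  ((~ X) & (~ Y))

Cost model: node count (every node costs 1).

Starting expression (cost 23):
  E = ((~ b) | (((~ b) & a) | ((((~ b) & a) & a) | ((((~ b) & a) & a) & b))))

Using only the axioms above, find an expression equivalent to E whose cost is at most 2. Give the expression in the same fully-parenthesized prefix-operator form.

step 1: absorb_or (→) rewrites ((((~ b) & a) & a) | ((((~ b) & a) & a) & b)) into (((~ b) & a) & a), now ((~ b) | (((~ b) & a) | (((~ b) & a) & a)))
step 2: absorb_or (→) rewrites (((~ b) & a) | (((~ b) & a) & a)) into ((~ b) & a), now ((~ b) | ((~ b) & a))
step 3: absorb_or (→) rewrites ((~ b) | ((~ b) & a)) into (~ b), reaching cost 2 (bound 2)

(~ b)   [cost 2]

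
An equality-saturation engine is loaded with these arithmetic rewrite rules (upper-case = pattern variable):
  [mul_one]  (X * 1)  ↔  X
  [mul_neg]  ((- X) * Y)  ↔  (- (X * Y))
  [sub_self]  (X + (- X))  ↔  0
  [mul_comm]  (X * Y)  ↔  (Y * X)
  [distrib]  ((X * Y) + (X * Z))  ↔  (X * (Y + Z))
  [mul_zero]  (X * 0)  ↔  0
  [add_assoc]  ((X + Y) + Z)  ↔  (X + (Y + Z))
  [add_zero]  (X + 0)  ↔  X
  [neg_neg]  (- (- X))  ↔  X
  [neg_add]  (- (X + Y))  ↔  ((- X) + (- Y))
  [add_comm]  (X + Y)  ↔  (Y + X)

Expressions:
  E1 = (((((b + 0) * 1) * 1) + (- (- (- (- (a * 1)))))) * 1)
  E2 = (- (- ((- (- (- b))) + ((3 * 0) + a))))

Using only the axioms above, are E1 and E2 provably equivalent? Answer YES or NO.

NO

All listed rules preserve value, hence provable equivalence implies equal values everywhere; look for a separating assignment.
a=0, b=1 gives E1 ↦ 1, E2 ↦ -1; values differ ⇒ not provably equivalent.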